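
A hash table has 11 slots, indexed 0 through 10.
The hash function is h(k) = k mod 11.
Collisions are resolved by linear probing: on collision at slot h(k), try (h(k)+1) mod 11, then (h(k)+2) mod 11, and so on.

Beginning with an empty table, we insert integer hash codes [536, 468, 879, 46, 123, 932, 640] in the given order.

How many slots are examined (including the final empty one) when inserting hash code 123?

2

Insert 536: h=8, slot 8 empty → index 8.
Insert 468: h=6, slot 6 empty → index 6.
Insert 879: h=10, slot 10 empty → index 10.
Insert 46: h=2, slot 2 empty → index 2.
Insert 123: h=2, slot 2 occupied → index 3.
Insert 932: h=8, slot 8 occupied → index 9.
Insert 640: h=2, slots 2,3 occupied → index 4.
Table: [-, -, 46, 123, 640, -, 468, -, 536, 932, 879]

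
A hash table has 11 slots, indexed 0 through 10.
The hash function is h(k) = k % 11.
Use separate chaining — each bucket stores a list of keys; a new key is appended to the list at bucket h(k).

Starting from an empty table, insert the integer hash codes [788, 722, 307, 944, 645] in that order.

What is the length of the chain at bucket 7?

788 → bucket 7
722 → bucket 7 (collision)
307 → bucket 10
944 → bucket 9
645 → bucket 7 (collision)
Final buckets:
0: —
1: —
2: —
3: —
4: —
5: —
6: —
7: 788 -> 722 -> 645
8: —
9: 944
10: 307

3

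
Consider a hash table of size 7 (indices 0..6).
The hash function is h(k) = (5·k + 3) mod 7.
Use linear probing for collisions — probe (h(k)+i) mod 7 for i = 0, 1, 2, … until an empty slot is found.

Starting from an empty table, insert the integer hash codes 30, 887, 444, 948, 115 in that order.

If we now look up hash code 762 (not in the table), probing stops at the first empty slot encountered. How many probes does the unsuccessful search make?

30 hashes to 6; slot 6 is free → place at 6.
887 hashes to 0; slot 0 is free → place at 0.
444 hashes to 4; slot 4 is free → place at 4.
948 hashes to 4; 4 taken → place at 5.
115 hashes to 4; 4,5,6,0 taken → place at 1.
Table: [887, 115, —, —, 444, 948, 30]
Lookup 762: h=5, probe 5,6,0,1,2 → slot 2 empty, not found.

5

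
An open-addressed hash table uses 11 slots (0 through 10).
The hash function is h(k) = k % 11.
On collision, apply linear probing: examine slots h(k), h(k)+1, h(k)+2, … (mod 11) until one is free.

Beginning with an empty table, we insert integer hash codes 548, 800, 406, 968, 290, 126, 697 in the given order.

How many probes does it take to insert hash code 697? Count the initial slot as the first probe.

Insert 548: h=9, slot 9 empty -> index 9.
Insert 800: h=8, slot 8 empty -> index 8.
Insert 406: h=10, slot 10 empty -> index 10.
Insert 968: h=0, slot 0 empty -> index 0.
Insert 290: h=4, slot 4 empty -> index 4.
Insert 126: h=5, slot 5 empty -> index 5.
Insert 697: h=4, slots 4,5 occupied -> index 6.
Table: [968, ., ., ., 290, 126, 697, ., 800, 548, 406]

3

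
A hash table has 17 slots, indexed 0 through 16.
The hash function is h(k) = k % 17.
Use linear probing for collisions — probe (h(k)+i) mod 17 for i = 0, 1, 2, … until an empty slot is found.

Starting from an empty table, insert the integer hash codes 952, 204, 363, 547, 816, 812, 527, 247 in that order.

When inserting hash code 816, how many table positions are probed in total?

3

952 hashes to 0; slot 0 is free → place at 0.
204 hashes to 0; 0 taken → place at 1.
363 hashes to 6; slot 6 is free → place at 6.
547 hashes to 3; slot 3 is free → place at 3.
816 hashes to 0; 0,1 taken → place at 2.
812 hashes to 13; slot 13 is free → place at 13.
527 hashes to 0; 0,1,2,3 taken → place at 4.
247 hashes to 9; slot 9 is free → place at 9.
Table: [952, 204, 816, 547, 527, ∅, 363, ∅, ∅, 247, ∅, ∅, ∅, 812, ∅, ∅, ∅]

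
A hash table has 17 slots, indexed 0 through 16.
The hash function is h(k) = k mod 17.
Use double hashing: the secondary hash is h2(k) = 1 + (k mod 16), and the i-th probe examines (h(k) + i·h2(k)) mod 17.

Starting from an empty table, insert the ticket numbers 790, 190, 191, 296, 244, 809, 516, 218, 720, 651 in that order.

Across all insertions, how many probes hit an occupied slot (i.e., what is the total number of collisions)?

790 hashes to 8; slot 8 is free => place at 8.
190 hashes to 3; slot 3 is free => place at 3.
191 hashes to 4; slot 4 is free => place at 4.
296 hashes to 7; slot 7 is free => place at 7.
244 hashes to 6; slot 6 is free => place at 6.
809 hashes to 10; slot 10 is free => place at 10.
516 hashes to 6, h2=5; 6 taken => place at 11.
218 hashes to 14; slot 14 is free => place at 14.
720 hashes to 6, h2=1; 6,7,8 taken => place at 9.
651 hashes to 5; slot 5 is free => place at 5.
Table: [_, _, _, 190, 191, 651, 244, 296, 790, 720, 809, 516, _, _, 218, _, _]

4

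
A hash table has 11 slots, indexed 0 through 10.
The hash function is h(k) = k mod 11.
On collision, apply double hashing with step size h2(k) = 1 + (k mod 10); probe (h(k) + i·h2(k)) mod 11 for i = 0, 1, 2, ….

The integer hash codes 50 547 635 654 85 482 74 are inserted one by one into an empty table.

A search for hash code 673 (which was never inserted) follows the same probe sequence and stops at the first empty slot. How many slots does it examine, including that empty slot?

50: h=6 → slot 6
547: h=8 → slot 8
635: h=8, h2=6, probe 8,3 → slot 3
654: h=5 → slot 5
85: h=8, h2=6, probe 8,3,9 → slot 9
482: h=9, h2=3, probe 9,1 → slot 1
74: h=8, h2=5, probe 8,2 → slot 2
Table: [—, 482, 74, 635, —, 654, 50, —, 547, 85, —]
Lookup 673: h=2, h2=4, probe 2,6,10 → slot 10 empty, not found.

3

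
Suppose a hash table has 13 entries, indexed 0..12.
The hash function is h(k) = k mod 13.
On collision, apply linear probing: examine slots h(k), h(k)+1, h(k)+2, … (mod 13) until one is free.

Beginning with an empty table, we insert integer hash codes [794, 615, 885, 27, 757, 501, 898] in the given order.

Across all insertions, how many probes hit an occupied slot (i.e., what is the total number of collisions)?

794 hashes to 1; slot 1 is free => place at 1.
615 hashes to 4; slot 4 is free => place at 4.
885 hashes to 1; 1 taken => place at 2.
27 hashes to 1; 1,2 taken => place at 3.
757 hashes to 3; 3,4 taken => place at 5.
501 hashes to 7; slot 7 is free => place at 7.
898 hashes to 1; 1,2,3,4,5 taken => place at 6.
Table: [., 794, 885, 27, 615, 757, 898, 501, ., ., ., ., .]

10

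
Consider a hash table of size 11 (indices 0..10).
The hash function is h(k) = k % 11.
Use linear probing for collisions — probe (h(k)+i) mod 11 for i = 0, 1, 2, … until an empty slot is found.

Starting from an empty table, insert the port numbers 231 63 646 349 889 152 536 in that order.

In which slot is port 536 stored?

231: h=0 → slot 0
63: h=8 → slot 8
646: h=8, probe 8,9 → slot 9
349: h=8, probe 8,9,10 → slot 10
889: h=9, probe 9,10,0,1 → slot 1
152: h=9, probe 9,10,0,1,2 → slot 2
536: h=8, probe 8,9,10,0,1,2,3 → slot 3
Table: [231, 889, 152, 536, -, -, -, -, 63, 646, 349]

3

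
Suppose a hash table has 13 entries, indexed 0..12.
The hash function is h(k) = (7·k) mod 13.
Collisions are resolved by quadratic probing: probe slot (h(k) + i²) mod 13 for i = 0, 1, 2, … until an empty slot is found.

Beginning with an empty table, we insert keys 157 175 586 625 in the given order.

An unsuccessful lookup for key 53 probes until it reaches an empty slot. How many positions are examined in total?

Insert 157: h=7, slot 7 empty → index 7.
Insert 175: h=3, slot 3 empty → index 3.
Insert 586: h=7, slot 7 occupied → index 8.
Insert 625: h=7, slots 7,8 occupied → index 11.
Table: [—, —, —, 175, —, —, —, 157, 586, —, —, 625, —]
Lookup 53: h=7, probe 7,8,11,3,10 → slot 10 empty, not found.

5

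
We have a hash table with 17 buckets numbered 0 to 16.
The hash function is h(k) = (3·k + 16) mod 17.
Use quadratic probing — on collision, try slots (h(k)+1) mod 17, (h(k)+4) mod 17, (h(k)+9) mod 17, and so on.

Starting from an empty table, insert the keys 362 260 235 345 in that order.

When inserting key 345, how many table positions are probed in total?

3

362 hashes to 14; slot 14 is free -> place at 14.
260 hashes to 14; 14 taken -> place at 15.
235 hashes to 7; slot 7 is free -> place at 7.
345 hashes to 14; 14,15 taken -> place at 1.
Table: [-, 345, -, -, -, -, -, 235, -, -, -, -, -, -, 362, 260, -]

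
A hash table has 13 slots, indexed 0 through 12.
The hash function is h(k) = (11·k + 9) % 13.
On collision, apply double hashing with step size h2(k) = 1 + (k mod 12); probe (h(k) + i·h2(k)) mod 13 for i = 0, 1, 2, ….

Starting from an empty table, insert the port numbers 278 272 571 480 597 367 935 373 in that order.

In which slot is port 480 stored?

278 hashes to 12; slot 12 is free => place at 12.
272 hashes to 11; slot 11 is free => place at 11.
571 hashes to 11, h2=8; 11 taken => place at 6.
480 hashes to 11, h2=1; 11,12 taken => place at 0.
597 hashes to 11, h2=10; 11 taken => place at 8.
367 hashes to 3; slot 3 is free => place at 3.
935 hashes to 11, h2=12; 11 taken => place at 10.
373 hashes to 4; slot 4 is free => place at 4.
Table: [480, —, —, 367, 373, —, 571, —, 597, —, 935, 272, 278]

0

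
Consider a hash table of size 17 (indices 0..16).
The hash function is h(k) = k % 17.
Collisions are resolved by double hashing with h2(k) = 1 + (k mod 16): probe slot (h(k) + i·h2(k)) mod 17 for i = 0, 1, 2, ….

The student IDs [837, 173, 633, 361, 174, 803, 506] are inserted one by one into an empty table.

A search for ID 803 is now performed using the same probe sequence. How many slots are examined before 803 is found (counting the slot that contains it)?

2

837 hashes to 4; slot 4 is free -> place at 4.
173 hashes to 3; slot 3 is free -> place at 3.
633 hashes to 4, h2=10; 4 taken -> place at 14.
361 hashes to 4, h2=10; 4,14 taken -> place at 7.
174 hashes to 4, h2=15; 4 taken -> place at 2.
803 hashes to 4, h2=4; 4 taken -> place at 8.
506 hashes to 13; slot 13 is free -> place at 13.
Table: [_, _, 174, 173, 837, _, _, 361, 803, _, _, _, _, 506, 633, _, _]
Lookup 803: h=4, h2=4, probe 4,8 → found at 8.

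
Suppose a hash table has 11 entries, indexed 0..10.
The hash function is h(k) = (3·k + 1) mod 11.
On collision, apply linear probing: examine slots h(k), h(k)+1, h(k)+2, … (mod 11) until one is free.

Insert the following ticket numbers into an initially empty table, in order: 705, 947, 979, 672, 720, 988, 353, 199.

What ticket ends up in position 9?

353

Insert 705: h=4, slot 4 empty → index 4.
Insert 947: h=4, slot 4 occupied → index 5.
Insert 979: h=1, slot 1 empty → index 1.
Insert 672: h=4, slots 4,5 occupied → index 6.
Insert 720: h=5, slots 5,6 occupied → index 7.
Insert 988: h=6, slots 6,7 occupied → index 8.
Insert 353: h=4, slots 4,5,6,7,8 occupied → index 9.
Insert 199: h=4, slots 4,5,6,7,8,9 occupied → index 10.
Table: [_, 979, _, _, 705, 947, 672, 720, 988, 353, 199]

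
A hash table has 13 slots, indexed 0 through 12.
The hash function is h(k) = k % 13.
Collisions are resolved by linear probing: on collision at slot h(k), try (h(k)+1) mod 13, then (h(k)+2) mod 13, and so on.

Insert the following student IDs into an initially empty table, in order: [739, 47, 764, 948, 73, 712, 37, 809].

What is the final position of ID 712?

739 hashes to 11; slot 11 is free → place at 11.
47 hashes to 8; slot 8 is free → place at 8.
764 hashes to 10; slot 10 is free → place at 10.
948 hashes to 12; slot 12 is free → place at 12.
73 hashes to 8; 8 taken → place at 9.
712 hashes to 10; 10,11,12 taken → place at 0.
37 hashes to 11; 11,12,0 taken → place at 1.
809 hashes to 3; slot 3 is free → place at 3.
Table: [712, 37, ., 809, ., ., ., ., 47, 73, 764, 739, 948]

0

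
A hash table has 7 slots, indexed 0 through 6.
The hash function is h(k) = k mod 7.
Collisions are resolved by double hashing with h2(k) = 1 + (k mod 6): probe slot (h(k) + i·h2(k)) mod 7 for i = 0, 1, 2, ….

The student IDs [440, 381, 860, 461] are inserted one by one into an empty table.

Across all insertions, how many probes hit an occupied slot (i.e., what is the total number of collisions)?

440 hashes to 6; slot 6 is free → place at 6.
381 hashes to 3; slot 3 is free → place at 3.
860 hashes to 6, h2=3; 6 taken → place at 2.
461 hashes to 6, h2=6; 6 taken → place at 5.
Table: [∅, ∅, 860, 381, ∅, 461, 440]

2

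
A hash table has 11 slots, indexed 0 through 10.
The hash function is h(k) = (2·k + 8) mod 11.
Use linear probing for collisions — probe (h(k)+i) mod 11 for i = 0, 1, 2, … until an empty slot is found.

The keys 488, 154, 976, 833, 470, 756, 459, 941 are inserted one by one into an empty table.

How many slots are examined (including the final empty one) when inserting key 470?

Insert 488: h=5, slot 5 empty => index 5.
Insert 154: h=8, slot 8 empty => index 8.
Insert 976: h=2, slot 2 empty => index 2.
Insert 833: h=2, slot 2 occupied => index 3.
Insert 470: h=2, slots 2,3 occupied => index 4.
Insert 756: h=2, slots 2,3,4,5 occupied => index 6.
Insert 459: h=2, slots 2,3,4,5,6 occupied => index 7.
Insert 941: h=9, slot 9 empty => index 9.
Table: [-, -, 976, 833, 470, 488, 756, 459, 154, 941, -]

3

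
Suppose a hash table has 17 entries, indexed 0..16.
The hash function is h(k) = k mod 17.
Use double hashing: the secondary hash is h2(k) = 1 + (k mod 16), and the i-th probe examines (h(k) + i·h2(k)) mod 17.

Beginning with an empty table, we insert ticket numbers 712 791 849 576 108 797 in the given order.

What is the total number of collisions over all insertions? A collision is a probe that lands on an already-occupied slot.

3

Insert 712: h=15, slot 15 empty → index 15.
Insert 791: h=9, slot 9 empty → index 9.
Insert 849: h=16, slot 16 empty → index 16.
Insert 576: h=15, h2=1, slots 15,16 occupied → index 0.
Insert 108: h=6, slot 6 empty → index 6.
Insert 797: h=15, h2=14, slot 15 occupied → index 12.
Table: [576, _, _, _, _, _, 108, _, _, 791, _, _, 797, _, _, 712, 849]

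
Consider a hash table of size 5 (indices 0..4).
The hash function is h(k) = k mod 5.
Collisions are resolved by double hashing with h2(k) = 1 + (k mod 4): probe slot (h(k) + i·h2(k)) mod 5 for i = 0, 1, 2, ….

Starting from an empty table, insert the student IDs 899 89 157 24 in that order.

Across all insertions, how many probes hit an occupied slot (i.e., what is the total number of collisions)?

Insert 899: h=4, slot 4 empty → index 4.
Insert 89: h=4, h2=2, slot 4 occupied → index 1.
Insert 157: h=2, slot 2 empty → index 2.
Insert 24: h=4, h2=1, slot 4 occupied → index 0.
Table: [24, 89, 157, ., 899]

2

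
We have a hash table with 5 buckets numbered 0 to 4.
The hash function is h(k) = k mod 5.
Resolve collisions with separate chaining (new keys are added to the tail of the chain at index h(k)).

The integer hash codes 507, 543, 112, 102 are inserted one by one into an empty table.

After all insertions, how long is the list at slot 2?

3

507 → bucket 2
543 → bucket 3
112 → bucket 2 (collision)
102 → bucket 2 (collision)
Final buckets:
0: -
1: -
2: 507 -> 112 -> 102
3: 543
4: -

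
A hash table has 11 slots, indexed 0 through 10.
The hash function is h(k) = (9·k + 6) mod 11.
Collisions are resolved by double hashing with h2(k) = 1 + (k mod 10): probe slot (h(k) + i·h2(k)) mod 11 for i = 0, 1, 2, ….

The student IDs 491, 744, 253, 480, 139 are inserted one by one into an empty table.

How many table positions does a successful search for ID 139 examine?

2

Insert 491: h=3, slot 3 empty → index 3.
Insert 744: h=3, h2=5, slot 3 occupied → index 8.
Insert 253: h=6, slot 6 empty → index 6.
Insert 480: h=3, h2=1, slot 3 occupied → index 4.
Insert 139: h=3, h2=10, slot 3 occupied → index 2.
Table: [., ., 139, 491, 480, ., 253, ., 744, ., .]
Lookup 139: h=3, h2=10, probe 3,2 → found at 2.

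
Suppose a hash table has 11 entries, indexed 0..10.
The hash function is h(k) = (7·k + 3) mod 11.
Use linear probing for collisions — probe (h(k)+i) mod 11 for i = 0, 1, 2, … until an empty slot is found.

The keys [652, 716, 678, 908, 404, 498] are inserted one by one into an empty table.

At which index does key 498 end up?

3

652 hashes to 2; slot 2 is free -> place at 2.
716 hashes to 10; slot 10 is free -> place at 10.
678 hashes to 8; slot 8 is free -> place at 8.
908 hashes to 1; slot 1 is free -> place at 1.
404 hashes to 4; slot 4 is free -> place at 4.
498 hashes to 2; 2 taken -> place at 3.
Table: [_, 908, 652, 498, 404, _, _, _, 678, _, 716]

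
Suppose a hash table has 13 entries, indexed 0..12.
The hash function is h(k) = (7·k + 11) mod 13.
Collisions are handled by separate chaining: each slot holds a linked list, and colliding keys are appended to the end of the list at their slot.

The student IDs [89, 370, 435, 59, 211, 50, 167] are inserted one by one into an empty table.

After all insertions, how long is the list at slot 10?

3

89 -> bucket 10
370 -> bucket 1
435 -> bucket 1 (collision)
59 -> bucket 8
211 -> bucket 6
50 -> bucket 10 (collision)
167 -> bucket 10 (collision)
Final buckets:
0: —
1: 370 -> 435
2: —
3: —
4: —
5: —
6: 211
7: —
8: 59
9: —
10: 89 -> 50 -> 167
11: —
12: —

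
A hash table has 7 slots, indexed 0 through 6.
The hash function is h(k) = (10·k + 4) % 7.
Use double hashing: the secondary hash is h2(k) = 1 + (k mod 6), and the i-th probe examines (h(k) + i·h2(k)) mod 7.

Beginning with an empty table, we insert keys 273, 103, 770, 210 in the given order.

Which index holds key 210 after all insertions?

Insert 273: h=4, slot 4 empty -> index 4.
Insert 103: h=5, slot 5 empty -> index 5.
Insert 770: h=4, h2=3, slot 4 occupied -> index 0.
Insert 210: h=4, h2=1, slots 4,5 occupied -> index 6.
Table: [770, ., ., ., 273, 103, 210]

6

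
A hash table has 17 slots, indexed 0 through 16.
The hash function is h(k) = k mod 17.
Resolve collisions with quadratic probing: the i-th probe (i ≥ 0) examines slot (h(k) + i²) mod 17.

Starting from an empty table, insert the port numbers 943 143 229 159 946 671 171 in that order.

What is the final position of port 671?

Insert 943: h=8, slot 8 empty → index 8.
Insert 143: h=7, slot 7 empty → index 7.
Insert 229: h=8, slot 8 occupied → index 9.
Insert 159: h=6, slot 6 empty → index 6.
Insert 946: h=11, slot 11 empty → index 11.
Insert 671: h=8, slots 8,9 occupied → index 12.
Insert 171: h=1, slot 1 empty → index 1.
Table: [-, 171, -, -, -, -, 159, 143, 943, 229, -, 946, 671, -, -, -, -]

12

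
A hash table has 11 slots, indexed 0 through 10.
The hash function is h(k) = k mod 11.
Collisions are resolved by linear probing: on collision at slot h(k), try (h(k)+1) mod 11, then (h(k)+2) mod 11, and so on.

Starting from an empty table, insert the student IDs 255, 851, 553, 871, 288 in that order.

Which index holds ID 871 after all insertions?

Insert 255: h=2, slot 2 empty → index 2.
Insert 851: h=4, slot 4 empty → index 4.
Insert 553: h=3, slot 3 empty → index 3.
Insert 871: h=2, slots 2,3,4 occupied → index 5.
Insert 288: h=2, slots 2,3,4,5 occupied → index 6.
Table: [—, —, 255, 553, 851, 871, 288, —, —, —, —]

5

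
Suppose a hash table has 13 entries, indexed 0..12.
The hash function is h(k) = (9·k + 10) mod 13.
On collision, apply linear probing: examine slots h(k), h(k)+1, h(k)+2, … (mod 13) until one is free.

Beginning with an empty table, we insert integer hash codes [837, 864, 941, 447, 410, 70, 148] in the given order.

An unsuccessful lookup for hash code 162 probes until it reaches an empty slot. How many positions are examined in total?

837: h=3 => slot 3
864: h=12 => slot 12
941: h=3, probe 3,4 => slot 4
447: h=3, probe 3,4,5 => slot 5
410: h=8 => slot 8
70: h=3, probe 3,4,5,6 => slot 6
148: h=3, probe 3,4,5,6,7 => slot 7
Table: [_, _, _, 837, 941, 447, 70, 148, 410, _, _, _, 864]
Lookup 162: h=12, probe 12,0 → slot 0 empty, not found.

2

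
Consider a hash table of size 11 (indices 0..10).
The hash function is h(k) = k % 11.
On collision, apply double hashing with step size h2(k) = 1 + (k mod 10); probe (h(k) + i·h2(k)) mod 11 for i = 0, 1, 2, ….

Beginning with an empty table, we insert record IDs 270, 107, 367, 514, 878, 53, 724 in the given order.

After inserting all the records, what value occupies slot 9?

Insert 270: h=6, slot 6 empty -> index 6.
Insert 107: h=8, slot 8 empty -> index 8.
Insert 367: h=4, slot 4 empty -> index 4.
Insert 514: h=8, h2=5, slot 8 occupied -> index 2.
Insert 878: h=9, slot 9 empty -> index 9.
Insert 53: h=9, h2=4, slots 9,2,6 occupied -> index 10.
Insert 724: h=9, h2=5, slot 9 occupied -> index 3.
Table: [-, -, 514, 724, 367, -, 270, -, 107, 878, 53]

878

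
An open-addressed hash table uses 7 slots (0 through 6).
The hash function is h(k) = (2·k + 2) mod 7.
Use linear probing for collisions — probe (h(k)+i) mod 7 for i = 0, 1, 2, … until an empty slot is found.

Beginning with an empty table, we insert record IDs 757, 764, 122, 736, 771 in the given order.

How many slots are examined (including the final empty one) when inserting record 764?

757 hashes to 4; slot 4 is free → place at 4.
764 hashes to 4; 4 taken → place at 5.
122 hashes to 1; slot 1 is free → place at 1.
736 hashes to 4; 4,5 taken → place at 6.
771 hashes to 4; 4,5,6 taken → place at 0.
Table: [771, 122, —, —, 757, 764, 736]

2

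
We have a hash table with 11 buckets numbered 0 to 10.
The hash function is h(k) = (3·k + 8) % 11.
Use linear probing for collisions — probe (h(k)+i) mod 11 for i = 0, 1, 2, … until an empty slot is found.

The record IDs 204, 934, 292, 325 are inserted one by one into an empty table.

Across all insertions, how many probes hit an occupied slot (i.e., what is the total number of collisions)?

5

Insert 204: h=4, slot 4 empty -> index 4.
Insert 934: h=5, slot 5 empty -> index 5.
Insert 292: h=4, slots 4,5 occupied -> index 6.
Insert 325: h=4, slots 4,5,6 occupied -> index 7.
Table: [_, _, _, _, 204, 934, 292, 325, _, _, _]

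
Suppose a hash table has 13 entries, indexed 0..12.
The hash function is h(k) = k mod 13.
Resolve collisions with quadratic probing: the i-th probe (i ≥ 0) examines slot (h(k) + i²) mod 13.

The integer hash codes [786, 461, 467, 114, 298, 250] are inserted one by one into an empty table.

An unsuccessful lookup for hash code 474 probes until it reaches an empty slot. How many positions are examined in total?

4

786 hashes to 6; slot 6 is free => place at 6.
461 hashes to 6; 6 taken => place at 7.
467 hashes to 12; slot 12 is free => place at 12.
114 hashes to 10; slot 10 is free => place at 10.
298 hashes to 12; 12 taken => place at 0.
250 hashes to 3; slot 3 is free => place at 3.
Table: [298, -, -, 250, -, -, 786, 461, -, -, 114, -, 467]
Lookup 474: h=6, probe 6,7,10,2 → slot 2 empty, not found.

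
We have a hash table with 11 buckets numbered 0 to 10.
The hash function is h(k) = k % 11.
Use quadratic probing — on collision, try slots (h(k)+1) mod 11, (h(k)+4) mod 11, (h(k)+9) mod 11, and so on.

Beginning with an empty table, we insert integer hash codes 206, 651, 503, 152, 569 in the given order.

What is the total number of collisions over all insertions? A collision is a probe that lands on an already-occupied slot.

4

Insert 206: h=8, slot 8 empty → index 8.
Insert 651: h=2, slot 2 empty → index 2.
Insert 503: h=8, slot 8 occupied → index 9.
Insert 152: h=9, slot 9 occupied → index 10.
Insert 569: h=8, slots 8,9 occupied → index 1.
Table: [∅, 569, 651, ∅, ∅, ∅, ∅, ∅, 206, 503, 152]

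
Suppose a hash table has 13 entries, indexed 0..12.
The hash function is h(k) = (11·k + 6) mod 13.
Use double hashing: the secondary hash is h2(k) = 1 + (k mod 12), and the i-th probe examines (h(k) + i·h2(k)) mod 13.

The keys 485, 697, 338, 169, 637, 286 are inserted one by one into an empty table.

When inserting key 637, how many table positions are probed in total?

3

485: h=11 → slot 11
697: h=3 → slot 3
338: h=6 → slot 6
169: h=6, h2=2, probe 6,8 → slot 8
637: h=6, h2=2, probe 6,8,10 → slot 10
286: h=6, h2=11, probe 6,4 → slot 4
Table: [-, -, -, 697, 286, -, 338, -, 169, -, 637, 485, -]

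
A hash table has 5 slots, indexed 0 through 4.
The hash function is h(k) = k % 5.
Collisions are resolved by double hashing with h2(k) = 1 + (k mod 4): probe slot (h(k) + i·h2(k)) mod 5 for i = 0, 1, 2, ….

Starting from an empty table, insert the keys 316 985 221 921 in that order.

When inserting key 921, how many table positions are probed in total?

4

316: h=1 -> slot 1
985: h=0 -> slot 0
221: h=1, h2=2, probe 1,3 -> slot 3
921: h=1, h2=2, probe 1,3,0,2 -> slot 2
Table: [985, 316, 921, 221, .]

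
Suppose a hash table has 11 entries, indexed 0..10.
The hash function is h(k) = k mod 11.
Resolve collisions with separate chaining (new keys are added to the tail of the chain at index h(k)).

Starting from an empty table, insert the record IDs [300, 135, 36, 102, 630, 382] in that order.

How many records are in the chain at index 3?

Insert 300: h=3, bucket 3 empty → new chain.
Insert 135: h=3, bucket 3 nonempty → append to chain.
Insert 36: h=3, bucket 3 nonempty → append to chain.
Insert 102: h=3, bucket 3 nonempty → append to chain.
Insert 630: h=3, bucket 3 nonempty → append to chain.
Insert 382: h=8, bucket 8 empty → new chain.
Final buckets:
0: ∅
1: ∅
2: ∅
3: 300 -> 135 -> 36 -> 102 -> 630
4: ∅
5: ∅
6: ∅
7: ∅
8: 382
9: ∅
10: ∅

5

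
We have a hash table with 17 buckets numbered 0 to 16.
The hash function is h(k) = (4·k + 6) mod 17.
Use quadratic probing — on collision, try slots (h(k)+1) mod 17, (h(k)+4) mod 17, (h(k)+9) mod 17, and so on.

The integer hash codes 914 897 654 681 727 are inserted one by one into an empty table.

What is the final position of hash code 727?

11

914 hashes to 7; slot 7 is free -> place at 7.
897 hashes to 7; 7 taken -> place at 8.
654 hashes to 4; slot 4 is free -> place at 4.
681 hashes to 10; slot 10 is free -> place at 10.
727 hashes to 7; 7,8 taken -> place at 11.
Table: [∅, ∅, ∅, ∅, 654, ∅, ∅, 914, 897, ∅, 681, 727, ∅, ∅, ∅, ∅, ∅]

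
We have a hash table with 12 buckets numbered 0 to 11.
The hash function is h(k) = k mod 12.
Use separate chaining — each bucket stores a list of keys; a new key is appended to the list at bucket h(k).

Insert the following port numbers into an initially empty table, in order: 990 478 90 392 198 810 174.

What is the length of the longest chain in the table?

5

Insert 990: h=6, bucket 6 empty -> new chain.
Insert 478: h=10, bucket 10 empty -> new chain.
Insert 90: h=6, bucket 6 nonempty -> append to chain.
Insert 392: h=8, bucket 8 empty -> new chain.
Insert 198: h=6, bucket 6 nonempty -> append to chain.
Insert 810: h=6, bucket 6 nonempty -> append to chain.
Insert 174: h=6, bucket 6 nonempty -> append to chain.
Final buckets:
0: —
1: —
2: —
3: —
4: —
5: —
6: 990 -> 90 -> 198 -> 810 -> 174
7: —
8: 392
9: —
10: 478
11: —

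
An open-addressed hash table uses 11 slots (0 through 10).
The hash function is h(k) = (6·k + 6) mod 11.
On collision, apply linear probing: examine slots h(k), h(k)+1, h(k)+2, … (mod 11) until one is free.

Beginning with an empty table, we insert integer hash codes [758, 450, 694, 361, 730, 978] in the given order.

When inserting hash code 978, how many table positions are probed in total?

758: h=0 => slot 0
450: h=0, probe 0,1 => slot 1
694: h=1, probe 1,2 => slot 2
361: h=5 => slot 5
730: h=8 => slot 8
978: h=0, probe 0,1,2,3 => slot 3
Table: [758, 450, 694, 978, ∅, 361, ∅, ∅, 730, ∅, ∅]

4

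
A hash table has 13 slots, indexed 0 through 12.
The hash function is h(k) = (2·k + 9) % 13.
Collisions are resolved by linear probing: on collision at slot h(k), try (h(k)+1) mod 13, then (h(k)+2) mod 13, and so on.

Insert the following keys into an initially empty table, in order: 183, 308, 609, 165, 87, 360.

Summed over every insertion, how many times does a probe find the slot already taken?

183: h=11 -> slot 11
308: h=1 -> slot 1
609: h=5 -> slot 5
165: h=1, probe 1,2 -> slot 2
87: h=1, probe 1,2,3 -> slot 3
360: h=1, probe 1,2,3,4 -> slot 4
Table: [_, 308, 165, 87, 360, 609, _, _, _, _, _, 183, _]

6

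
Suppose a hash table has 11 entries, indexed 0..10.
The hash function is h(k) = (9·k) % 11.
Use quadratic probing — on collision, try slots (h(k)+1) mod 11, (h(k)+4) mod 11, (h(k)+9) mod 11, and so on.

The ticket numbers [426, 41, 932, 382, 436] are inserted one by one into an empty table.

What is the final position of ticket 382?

4

426 hashes to 6; slot 6 is free => place at 6.
41 hashes to 6; 6 taken => place at 7.
932 hashes to 6; 6,7 taken => place at 10.
382 hashes to 6; 6,7,10 taken => place at 4.
436 hashes to 8; slot 8 is free => place at 8.
Table: [., ., ., ., 382, ., 426, 41, 436, ., 932]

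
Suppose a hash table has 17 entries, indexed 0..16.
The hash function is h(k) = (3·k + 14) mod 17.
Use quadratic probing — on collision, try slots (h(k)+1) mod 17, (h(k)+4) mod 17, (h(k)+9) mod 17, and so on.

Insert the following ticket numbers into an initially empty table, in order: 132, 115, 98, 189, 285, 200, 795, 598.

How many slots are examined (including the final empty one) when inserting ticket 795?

132 hashes to 2; slot 2 is free => place at 2.
115 hashes to 2; 2 taken => place at 3.
98 hashes to 2; 2,3 taken => place at 6.
189 hashes to 3; 3 taken => place at 4.
285 hashes to 2; 2,3,6 taken => place at 11.
200 hashes to 2; 2,3,6,11 taken => place at 1.
795 hashes to 2; 2,3,6,11,1 taken => place at 10.
598 hashes to 6; 6 taken => place at 7.
Table: [—, 200, 132, 115, 189, —, 98, 598, —, —, 795, 285, —, —, —, —, —]

6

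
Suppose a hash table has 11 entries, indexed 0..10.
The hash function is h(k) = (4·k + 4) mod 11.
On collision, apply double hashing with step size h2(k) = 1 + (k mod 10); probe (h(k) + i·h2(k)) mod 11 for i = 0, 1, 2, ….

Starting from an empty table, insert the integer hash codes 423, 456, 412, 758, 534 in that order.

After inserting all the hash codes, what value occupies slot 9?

423 hashes to 2; slot 2 is free => place at 2.
456 hashes to 2, h2=7; 2 taken => place at 9.
412 hashes to 2, h2=3; 2 taken => place at 5.
758 hashes to 0; slot 0 is free => place at 0.
534 hashes to 6; slot 6 is free => place at 6.
Table: [758, ∅, 423, ∅, ∅, 412, 534, ∅, ∅, 456, ∅]

456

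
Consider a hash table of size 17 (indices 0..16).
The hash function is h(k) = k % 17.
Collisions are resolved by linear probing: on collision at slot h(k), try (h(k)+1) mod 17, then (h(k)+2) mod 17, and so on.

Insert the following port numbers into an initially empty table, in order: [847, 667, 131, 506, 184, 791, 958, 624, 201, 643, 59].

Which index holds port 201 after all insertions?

Insert 847: h=14, slot 14 empty -> index 14.
Insert 667: h=4, slot 4 empty -> index 4.
Insert 131: h=12, slot 12 empty -> index 12.
Insert 506: h=13, slot 13 empty -> index 13.
Insert 184: h=14, slot 14 occupied -> index 15.
Insert 791: h=9, slot 9 empty -> index 9.
Insert 958: h=6, slot 6 empty -> index 6.
Insert 624: h=12, slots 12,13,14,15 occupied -> index 16.
Insert 201: h=14, slots 14,15,16 occupied -> index 0.
Insert 643: h=14, slots 14,15,16,0 occupied -> index 1.
Insert 59: h=8, slot 8 empty -> index 8.
Table: [201, 643, —, —, 667, —, 958, —, 59, 791, —, —, 131, 506, 847, 184, 624]

0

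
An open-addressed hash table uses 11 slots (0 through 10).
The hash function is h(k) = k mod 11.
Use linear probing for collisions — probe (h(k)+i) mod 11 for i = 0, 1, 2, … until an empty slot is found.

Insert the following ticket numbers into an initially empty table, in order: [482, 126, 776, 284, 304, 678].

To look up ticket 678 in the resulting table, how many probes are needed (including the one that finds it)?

2

Insert 482: h=9, slot 9 empty => index 9.
Insert 126: h=5, slot 5 empty => index 5.
Insert 776: h=6, slot 6 empty => index 6.
Insert 284: h=9, slot 9 occupied => index 10.
Insert 304: h=7, slot 7 empty => index 7.
Insert 678: h=7, slot 7 occupied => index 8.
Table: [_, _, _, _, _, 126, 776, 304, 678, 482, 284]
Lookup 678: h=7, probe 7,8 → found at 8.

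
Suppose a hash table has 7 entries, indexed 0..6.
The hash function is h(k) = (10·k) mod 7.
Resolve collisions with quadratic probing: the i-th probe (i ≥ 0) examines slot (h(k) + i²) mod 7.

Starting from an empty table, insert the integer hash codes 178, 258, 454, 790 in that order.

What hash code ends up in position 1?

178: h=2 => slot 2
258: h=4 => slot 4
454: h=4, probe 4,5 => slot 5
790: h=4, probe 4,5,1 => slot 1
Table: [_, 790, 178, _, 258, 454, _]

790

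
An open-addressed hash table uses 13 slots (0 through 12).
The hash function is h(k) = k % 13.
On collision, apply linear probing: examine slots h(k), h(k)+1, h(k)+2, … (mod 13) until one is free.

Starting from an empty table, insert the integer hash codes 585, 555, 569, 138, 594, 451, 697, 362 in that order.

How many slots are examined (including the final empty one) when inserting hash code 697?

7

585 hashes to 0; slot 0 is free → place at 0.
555 hashes to 9; slot 9 is free → place at 9.
569 hashes to 10; slot 10 is free → place at 10.
138 hashes to 8; slot 8 is free → place at 8.
594 hashes to 9; 9,10 taken → place at 11.
451 hashes to 9; 9,10,11 taken → place at 12.
697 hashes to 8; 8,9,10,11,12,0 taken → place at 1.
362 hashes to 11; 11,12,0,1 taken → place at 2.
Table: [585, 697, 362, ∅, ∅, ∅, ∅, ∅, 138, 555, 569, 594, 451]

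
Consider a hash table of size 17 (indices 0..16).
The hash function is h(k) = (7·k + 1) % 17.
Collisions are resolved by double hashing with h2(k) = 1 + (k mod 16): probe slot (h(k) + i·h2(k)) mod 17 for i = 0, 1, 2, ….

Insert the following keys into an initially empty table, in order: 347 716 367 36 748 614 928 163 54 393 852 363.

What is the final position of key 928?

347: h=16 → slot 16
716: h=15 → slot 15
367: h=3 → slot 3
36: h=15, h2=5, probe 15,3,8 → slot 8
748: h=1 → slot 1
614: h=15, h2=7, probe 15,5 → slot 5
928: h=3, h2=1, probe 3,4 → slot 4
163: h=3, h2=4, probe 3,7 → slot 7
54: h=5, h2=7, probe 5,12 → slot 12
393: h=15, h2=10, probe 15,8,1,11 → slot 11
852: h=15, h2=5, probe 15,3,8,13 → slot 13
363: h=9 → slot 9
Table: [., 748, ., 367, 928, 614, ., 163, 36, 363, ., 393, 54, 852, ., 716, 347]

4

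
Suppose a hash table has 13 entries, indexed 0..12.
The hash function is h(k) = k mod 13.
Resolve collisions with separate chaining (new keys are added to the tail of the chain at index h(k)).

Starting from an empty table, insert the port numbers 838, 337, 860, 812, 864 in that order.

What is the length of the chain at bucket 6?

838 -> bucket 6
337 -> bucket 12
860 -> bucket 2
812 -> bucket 6 (collision)
864 -> bucket 6 (collision)
Final buckets:
0: —
1: —
2: 860
3: —
4: —
5: —
6: 838 -> 812 -> 864
7: —
8: —
9: —
10: —
11: —
12: 337

3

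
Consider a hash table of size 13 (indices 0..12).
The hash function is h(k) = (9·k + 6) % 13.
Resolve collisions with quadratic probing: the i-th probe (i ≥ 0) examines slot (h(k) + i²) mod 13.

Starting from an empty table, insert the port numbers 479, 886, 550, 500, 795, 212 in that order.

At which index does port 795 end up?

12

479: h=1 → slot 1
886: h=11 → slot 11
550: h=3 → slot 3
500: h=8 → slot 8
795: h=11, probe 11,12 → slot 12
212: h=3, probe 3,4 → slot 4
Table: [—, 479, —, 550, 212, —, —, —, 500, —, —, 886, 795]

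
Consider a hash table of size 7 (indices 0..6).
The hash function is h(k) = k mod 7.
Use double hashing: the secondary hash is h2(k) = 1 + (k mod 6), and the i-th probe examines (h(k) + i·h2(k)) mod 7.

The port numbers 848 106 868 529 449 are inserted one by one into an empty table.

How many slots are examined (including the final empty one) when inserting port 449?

848 hashes to 1; slot 1 is free -> place at 1.
106 hashes to 1, h2=5; 1 taken -> place at 6.
868 hashes to 0; slot 0 is free -> place at 0.
529 hashes to 4; slot 4 is free -> place at 4.
449 hashes to 1, h2=6; 1,0,6 taken -> place at 5.
Table: [868, 848, -, -, 529, 449, 106]

4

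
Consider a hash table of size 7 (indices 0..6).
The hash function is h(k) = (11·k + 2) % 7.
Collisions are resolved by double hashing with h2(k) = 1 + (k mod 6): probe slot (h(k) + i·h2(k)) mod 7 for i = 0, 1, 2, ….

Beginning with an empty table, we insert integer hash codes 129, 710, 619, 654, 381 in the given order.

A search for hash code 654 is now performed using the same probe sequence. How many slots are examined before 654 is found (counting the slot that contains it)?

129: h=0 -> slot 0
710: h=0, h2=3, probe 0,3 -> slot 3
619: h=0, h2=2, probe 0,2 -> slot 2
654: h=0, h2=1, probe 0,1 -> slot 1
381: h=0, h2=4, probe 0,4 -> slot 4
Table: [129, 654, 619, 710, 381, ∅, ∅]
Lookup 654: h=0, h2=1, probe 0,1 → found at 1.

2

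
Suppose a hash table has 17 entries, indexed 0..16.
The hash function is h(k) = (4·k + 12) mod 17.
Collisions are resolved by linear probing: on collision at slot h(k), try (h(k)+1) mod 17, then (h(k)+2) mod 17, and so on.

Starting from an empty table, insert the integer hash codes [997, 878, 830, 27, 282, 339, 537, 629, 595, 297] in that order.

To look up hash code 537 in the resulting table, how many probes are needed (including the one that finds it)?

3

997 hashes to 5; slot 5 is free → place at 5.
878 hashes to 5; 5 taken → place at 6.
830 hashes to 0; slot 0 is free → place at 0.
27 hashes to 1; slot 1 is free → place at 1.
282 hashes to 1; 1 taken → place at 2.
339 hashes to 8; slot 8 is free → place at 8.
537 hashes to 1; 1,2 taken → place at 3.
629 hashes to 12; slot 12 is free → place at 12.
595 hashes to 12; 12 taken → place at 13.
297 hashes to 10; slot 10 is free → place at 10.
Table: [830, 27, 282, 537, ∅, 997, 878, ∅, 339, ∅, 297, ∅, 629, 595, ∅, ∅, ∅]
Lookup 537: h=1, probe 1,2,3 → found at 3.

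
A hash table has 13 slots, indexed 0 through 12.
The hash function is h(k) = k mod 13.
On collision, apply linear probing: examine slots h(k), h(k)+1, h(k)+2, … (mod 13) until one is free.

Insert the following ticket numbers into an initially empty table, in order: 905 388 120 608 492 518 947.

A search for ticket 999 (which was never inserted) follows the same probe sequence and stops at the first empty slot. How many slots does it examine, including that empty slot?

5

905 hashes to 8; slot 8 is free => place at 8.
388 hashes to 11; slot 11 is free => place at 11.
120 hashes to 3; slot 3 is free => place at 3.
608 hashes to 10; slot 10 is free => place at 10.
492 hashes to 11; 11 taken => place at 12.
518 hashes to 11; 11,12 taken => place at 0.
947 hashes to 11; 11,12,0 taken => place at 1.
Table: [518, 947, _, 120, _, _, _, _, 905, _, 608, 388, 492]
Lookup 999: h=11, probe 11,12,0,1,2 → slot 2 empty, not found.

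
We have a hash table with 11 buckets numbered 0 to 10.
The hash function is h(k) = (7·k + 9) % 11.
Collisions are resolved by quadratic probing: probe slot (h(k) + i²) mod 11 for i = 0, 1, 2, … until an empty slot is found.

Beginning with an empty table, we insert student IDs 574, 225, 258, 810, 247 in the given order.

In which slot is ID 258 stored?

4

574 hashes to 1; slot 1 is free => place at 1.
225 hashes to 0; slot 0 is free => place at 0.
258 hashes to 0; 0,1 taken => place at 4.
810 hashes to 3; slot 3 is free => place at 3.
247 hashes to 0; 0,1,4 taken => place at 9.
Table: [225, 574, ∅, 810, 258, ∅, ∅, ∅, ∅, 247, ∅]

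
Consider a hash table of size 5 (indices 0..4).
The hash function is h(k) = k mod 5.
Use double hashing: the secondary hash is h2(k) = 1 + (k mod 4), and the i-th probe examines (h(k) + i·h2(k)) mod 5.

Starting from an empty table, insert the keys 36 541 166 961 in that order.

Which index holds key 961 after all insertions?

36: h=1 → slot 1
541: h=1, h2=2, probe 1,3 → slot 3
166: h=1, h2=3, probe 1,4 → slot 4
961: h=1, h2=2, probe 1,3,0 → slot 0
Table: [961, 36, _, 541, 166]

0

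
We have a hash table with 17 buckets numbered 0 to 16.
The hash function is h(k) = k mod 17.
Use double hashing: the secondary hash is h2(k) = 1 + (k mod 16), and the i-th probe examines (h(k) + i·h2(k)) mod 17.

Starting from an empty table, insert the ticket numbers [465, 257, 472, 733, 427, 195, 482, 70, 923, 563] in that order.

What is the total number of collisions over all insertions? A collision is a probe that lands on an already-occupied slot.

465 hashes to 6; slot 6 is free -> place at 6.
257 hashes to 2; slot 2 is free -> place at 2.
472 hashes to 13; slot 13 is free -> place at 13.
733 hashes to 2, h2=14; 2 taken -> place at 16.
427 hashes to 2, h2=12; 2 taken -> place at 14.
195 hashes to 8; slot 8 is free -> place at 8.
482 hashes to 6, h2=3; 6 taken -> place at 9.
70 hashes to 2, h2=7; 2,9,16,6,13 taken -> place at 3.
923 hashes to 5; slot 5 is free -> place at 5.
563 hashes to 2, h2=4; 2,6 taken -> place at 10.
Table: [-, -, 257, 70, -, 923, 465, -, 195, 482, 563, -, -, 472, 427, -, 733]

10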